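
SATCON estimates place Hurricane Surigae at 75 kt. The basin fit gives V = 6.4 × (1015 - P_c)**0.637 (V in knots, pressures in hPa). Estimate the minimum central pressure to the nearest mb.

ΔP = (V / 6.4)^(1/0.637) = (75/6.4)^1.570.
75/6.4 = 11.719; 11.719^1.570 ≈ 47.64 mb.
P_c = 1015 − 47.64 = 967.36 ≈ 967 mb.

967 mb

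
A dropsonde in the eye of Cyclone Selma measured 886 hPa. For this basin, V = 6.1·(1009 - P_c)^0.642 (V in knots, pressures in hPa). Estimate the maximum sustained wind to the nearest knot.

ΔP = 1009 − 886 = 123 hPa.
123^0.642 ≈ 21.964.
V ≈ 6.1 × 21.964 ≈ 134.0 kt.

134 kt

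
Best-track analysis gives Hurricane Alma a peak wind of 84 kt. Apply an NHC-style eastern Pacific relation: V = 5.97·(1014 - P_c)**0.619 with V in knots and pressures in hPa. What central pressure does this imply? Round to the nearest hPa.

942 hPa

ΔP = (V / 5.97)^(1/0.619) = (84/5.97)^1.616.
84/5.97 = 14.070; 14.070^1.616 ≈ 71.63 hPa.
P_c = 1014 − 71.63 = 942.37 ≈ 942 hPa.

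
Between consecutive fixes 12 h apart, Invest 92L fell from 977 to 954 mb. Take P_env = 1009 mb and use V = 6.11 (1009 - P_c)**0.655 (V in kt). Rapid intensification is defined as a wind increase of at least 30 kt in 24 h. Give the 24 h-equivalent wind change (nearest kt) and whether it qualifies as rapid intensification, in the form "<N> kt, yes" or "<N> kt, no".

V₁: ΔP = 32, V ≈ 6.11 × 32^0.655 ≈ 59.14 kt.
V₂: ΔP = 55, V ≈ 6.11 × 55^0.655 ≈ 84.33 kt.
ΔV over 12 h = 25.19 kt → 24 h equivalent = 25.19 × 24/12 ≈ 50.38 kt.
50 kt ≥ 30 kt ⇒ rapid intensification.

50 kt, yes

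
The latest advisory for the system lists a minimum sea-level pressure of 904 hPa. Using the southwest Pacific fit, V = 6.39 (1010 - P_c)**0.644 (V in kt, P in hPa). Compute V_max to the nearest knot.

ΔP = 1010 − 904 = 106 hPa.
106^0.644 ≈ 20.151.
V ≈ 6.39 × 20.151 ≈ 128.8 kt.

129 kt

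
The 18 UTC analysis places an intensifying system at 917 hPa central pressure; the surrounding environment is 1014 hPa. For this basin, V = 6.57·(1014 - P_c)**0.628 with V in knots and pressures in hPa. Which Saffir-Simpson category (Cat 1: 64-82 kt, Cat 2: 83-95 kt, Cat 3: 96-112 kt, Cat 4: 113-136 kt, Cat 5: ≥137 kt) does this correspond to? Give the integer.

ΔP = 1014 − 917 = 97 hPa.
V ≈ 6.57 × 97^0.628 = 6.57 × 17.69 ≈ 116 kt.
116 kt falls in the Category 4 band.

4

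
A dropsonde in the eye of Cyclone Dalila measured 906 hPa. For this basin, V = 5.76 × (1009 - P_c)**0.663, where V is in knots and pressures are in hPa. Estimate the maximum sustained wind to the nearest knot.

124 kt

ΔP = 1009 − 906 = 103 hPa.
103^0.663 ≈ 21.603.
V ≈ 5.76 × 21.603 ≈ 124.4 kt.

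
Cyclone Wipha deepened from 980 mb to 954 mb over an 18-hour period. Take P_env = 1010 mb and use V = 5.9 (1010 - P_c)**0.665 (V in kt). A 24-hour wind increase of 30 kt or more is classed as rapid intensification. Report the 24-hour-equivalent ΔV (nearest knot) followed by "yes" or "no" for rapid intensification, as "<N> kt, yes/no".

39 kt, yes

V₁: ΔP = 30, V ≈ 5.9 × 30^0.665 ≈ 56.64 kt.
V₂: ΔP = 56, V ≈ 5.9 × 56^0.665 ≈ 85.78 kt.
ΔV over 18 h = 29.14 kt → 24 h equivalent = 29.14 × 24/18 ≈ 38.85 kt.
39 kt ≥ 30 kt ⇒ rapid intensification.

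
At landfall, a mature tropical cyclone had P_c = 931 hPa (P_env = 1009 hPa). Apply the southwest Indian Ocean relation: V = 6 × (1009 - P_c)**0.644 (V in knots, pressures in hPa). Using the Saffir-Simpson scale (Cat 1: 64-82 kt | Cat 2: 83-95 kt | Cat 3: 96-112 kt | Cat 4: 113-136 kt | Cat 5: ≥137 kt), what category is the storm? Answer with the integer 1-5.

ΔP = 1009 − 931 = 78 hPa.
V ≈ 6 × 78^0.644 = 6 × 16.54 ≈ 99 kt.
99 kt falls in the Category 3 band.

3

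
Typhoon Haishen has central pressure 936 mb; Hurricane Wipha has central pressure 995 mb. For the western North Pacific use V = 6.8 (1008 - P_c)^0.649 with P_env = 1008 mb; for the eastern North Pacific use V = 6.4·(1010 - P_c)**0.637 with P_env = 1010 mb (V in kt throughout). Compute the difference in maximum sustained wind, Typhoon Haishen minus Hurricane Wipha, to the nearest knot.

Typhoon Haishen: ΔP = 72; V ≈ 6.8 × 72^0.649 ≈ 109.12 kt.
Hurricane Wipha: ΔP = 15; V ≈ 6.4 × 15^0.637 ≈ 35.92 kt.
Difference ≈ 109.12 − 35.92 = 73.20 → 73 kt.

73 kt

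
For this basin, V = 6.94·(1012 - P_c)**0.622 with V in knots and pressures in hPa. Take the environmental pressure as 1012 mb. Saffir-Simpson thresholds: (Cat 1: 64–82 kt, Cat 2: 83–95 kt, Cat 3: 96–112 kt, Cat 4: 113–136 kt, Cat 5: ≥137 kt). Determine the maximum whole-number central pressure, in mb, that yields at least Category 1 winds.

976 mb

Category 1 begins at V = 64 kt.
Required ΔP = (64/6.94)^(1/0.622) = 9.222^1.608 ≈ 35.58 mb.
P_c ≤ 1012 − 35.58 = 976.42, so the highest integer P_c is 976 mb.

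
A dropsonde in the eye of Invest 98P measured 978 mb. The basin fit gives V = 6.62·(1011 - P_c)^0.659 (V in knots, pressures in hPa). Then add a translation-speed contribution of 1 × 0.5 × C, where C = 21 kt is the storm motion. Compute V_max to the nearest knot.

77 kt

ΔP = 1011 − 978 = 33 mb.
33^0.659 ≈ 10.016.
V ≈ 6.62 × 10.016 ≈ 66.3 kt.
Translation term: 1 × 0.5 × 21 = 10.5 kt.
Corrected V ≈ 76.8 kt → 77 kt.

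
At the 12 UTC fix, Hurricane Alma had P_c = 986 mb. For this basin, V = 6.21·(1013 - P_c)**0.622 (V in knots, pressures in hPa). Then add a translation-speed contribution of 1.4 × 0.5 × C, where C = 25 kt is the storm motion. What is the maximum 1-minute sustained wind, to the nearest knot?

ΔP = 1013 − 986 = 27 mb.
27^0.622 ≈ 7.768.
V ≈ 6.21 × 7.768 ≈ 48.2 kt.
Translation term: 1.4 × 0.5 × 25 = 17.5 kt.
Corrected V ≈ 65.7 kt → 66 kt.

66 kt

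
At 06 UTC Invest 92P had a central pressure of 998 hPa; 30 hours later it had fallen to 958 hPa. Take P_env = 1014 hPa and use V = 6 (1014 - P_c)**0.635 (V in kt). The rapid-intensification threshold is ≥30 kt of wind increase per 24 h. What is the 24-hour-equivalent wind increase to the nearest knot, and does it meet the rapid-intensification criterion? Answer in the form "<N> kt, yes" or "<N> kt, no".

V₁: ΔP = 16, V ≈ 6 × 16^0.635 ≈ 34.90 kt.
V₂: ΔP = 56, V ≈ 6 × 56^0.635 ≈ 77.31 kt.
ΔV over 30 h = 42.41 kt → 24 h equivalent = 42.41 × 24/30 ≈ 33.93 kt.
34 kt ≥ 30 kt ⇒ rapid intensification.

34 kt, yes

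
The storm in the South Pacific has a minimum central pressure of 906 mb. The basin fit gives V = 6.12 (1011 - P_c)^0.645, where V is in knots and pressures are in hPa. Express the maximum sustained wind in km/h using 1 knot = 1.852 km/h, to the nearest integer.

ΔP = 1011 − 906 = 105 mb.
V ≈ 6.12 × 105^0.645 = 6.12 × 20.122 ≈ 123.145 kt.
123.145 × 1.852 ≈ 228.07 km/h → 228 km/h.

228 km/h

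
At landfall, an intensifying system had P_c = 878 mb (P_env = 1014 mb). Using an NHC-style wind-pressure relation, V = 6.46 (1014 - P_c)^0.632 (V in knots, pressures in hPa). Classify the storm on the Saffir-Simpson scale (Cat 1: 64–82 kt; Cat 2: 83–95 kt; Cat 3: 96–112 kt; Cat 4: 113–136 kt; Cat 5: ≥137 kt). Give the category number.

ΔP = 1014 − 878 = 136 mb.
V ≈ 6.46 × 136^0.632 = 6.46 × 22.30 ≈ 144 kt.
144 kt falls in the Category 5 band.

5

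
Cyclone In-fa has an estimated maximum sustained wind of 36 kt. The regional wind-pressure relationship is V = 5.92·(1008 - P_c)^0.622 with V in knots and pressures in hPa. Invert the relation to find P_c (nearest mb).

990 mb

ΔP = (V / 5.92)^(1/0.622) = (36/5.92)^1.608.
36/5.92 = 6.081; 6.081^1.608 ≈ 18.21 mb.
P_c = 1008 − 18.21 = 989.79 ≈ 990 mb.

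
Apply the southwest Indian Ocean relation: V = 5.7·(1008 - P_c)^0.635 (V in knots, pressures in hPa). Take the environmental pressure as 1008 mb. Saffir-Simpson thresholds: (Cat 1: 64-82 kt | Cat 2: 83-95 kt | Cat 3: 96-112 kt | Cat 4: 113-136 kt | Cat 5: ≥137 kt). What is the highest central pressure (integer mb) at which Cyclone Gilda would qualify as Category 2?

Category 2 begins at V = 83 kt.
Required ΔP = (83/5.7)^(1/0.635) = 14.561^1.575 ≈ 67.89 mb.
P_c ≤ 1008 − 67.89 = 940.11, so the highest integer P_c is 940 mb.

940 mb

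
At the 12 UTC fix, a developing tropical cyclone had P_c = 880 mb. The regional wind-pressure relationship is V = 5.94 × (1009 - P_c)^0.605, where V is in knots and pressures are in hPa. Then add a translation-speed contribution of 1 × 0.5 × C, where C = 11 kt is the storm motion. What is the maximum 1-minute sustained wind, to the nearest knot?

ΔP = 1009 − 880 = 129 mb.
129^0.605 ≈ 18.919.
V ≈ 5.94 × 18.919 ≈ 112.4 kt.
Translation term: 1 × 0.5 × 11 = 5.5 kt.
Corrected V ≈ 117.9 kt → 118 kt.

118 kt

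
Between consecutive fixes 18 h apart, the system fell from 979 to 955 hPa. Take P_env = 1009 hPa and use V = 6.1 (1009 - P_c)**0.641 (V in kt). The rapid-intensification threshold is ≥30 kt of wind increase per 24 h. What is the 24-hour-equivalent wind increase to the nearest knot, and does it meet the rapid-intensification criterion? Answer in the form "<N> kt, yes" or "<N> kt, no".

33 kt, yes

V₁: ΔP = 30, V ≈ 6.1 × 30^0.641 ≈ 53.97 kt.
V₂: ΔP = 54, V ≈ 6.1 × 54^0.641 ≈ 78.67 kt.
ΔV over 18 h = 24.70 kt → 24 h equivalent = 24.70 × 24/18 ≈ 32.93 kt.
33 kt ≥ 30 kt ⇒ rapid intensification.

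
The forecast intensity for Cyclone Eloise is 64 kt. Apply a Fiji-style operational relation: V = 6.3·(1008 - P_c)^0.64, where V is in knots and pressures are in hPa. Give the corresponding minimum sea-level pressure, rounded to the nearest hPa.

971 hPa

ΔP = (V / 6.3)^(1/0.64) = (64/6.3)^1.562.
64/6.3 = 10.159; 10.159^1.562 ≈ 37.43 hPa.
P_c = 1008 − 37.43 = 970.57 ≈ 971 hPa.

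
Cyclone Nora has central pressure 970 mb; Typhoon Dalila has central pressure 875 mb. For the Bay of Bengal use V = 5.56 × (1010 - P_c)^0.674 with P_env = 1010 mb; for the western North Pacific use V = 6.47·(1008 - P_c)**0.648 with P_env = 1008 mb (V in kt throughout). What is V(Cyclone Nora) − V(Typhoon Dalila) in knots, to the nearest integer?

Cyclone Nora: ΔP = 40; V ≈ 5.56 × 40^0.674 ≈ 66.81 kt.
Typhoon Dalila: ΔP = 133; V ≈ 6.47 × 133^0.648 ≈ 153.87 kt.
Difference ≈ 66.81 − 153.87 = -87.06 → -87 kt.

-87 kt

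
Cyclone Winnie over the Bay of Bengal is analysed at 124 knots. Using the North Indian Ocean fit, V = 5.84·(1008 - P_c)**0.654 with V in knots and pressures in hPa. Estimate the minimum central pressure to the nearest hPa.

ΔP = (V / 5.84)^(1/0.654) = (124/5.84)^1.529.
124/5.84 = 21.233; 21.233^1.529 ≈ 106.92 hPa.
P_c = 1008 − 106.92 = 901.08 ≈ 901 hPa.

901 hPa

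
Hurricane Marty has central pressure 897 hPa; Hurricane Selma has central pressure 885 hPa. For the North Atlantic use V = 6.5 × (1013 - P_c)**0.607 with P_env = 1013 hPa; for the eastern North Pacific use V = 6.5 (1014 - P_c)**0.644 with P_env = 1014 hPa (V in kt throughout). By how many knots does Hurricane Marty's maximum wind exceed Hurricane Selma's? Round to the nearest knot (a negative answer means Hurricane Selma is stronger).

-32 kt

Hurricane Marty: ΔP = 116; V ≈ 6.5 × 116^0.607 ≈ 116.42 kt.
Hurricane Selma: ΔP = 129; V ≈ 6.5 × 129^0.644 ≈ 148.64 kt.
Difference ≈ 116.42 − 148.64 = -32.22 → -32 kt.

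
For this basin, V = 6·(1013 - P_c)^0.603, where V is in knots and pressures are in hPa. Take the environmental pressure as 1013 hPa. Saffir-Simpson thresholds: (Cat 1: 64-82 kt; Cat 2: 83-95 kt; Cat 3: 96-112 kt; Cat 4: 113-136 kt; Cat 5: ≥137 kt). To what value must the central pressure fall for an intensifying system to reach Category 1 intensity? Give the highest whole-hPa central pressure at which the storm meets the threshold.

962 hPa

Category 1 begins at V = 64 kt.
Required ΔP = (64/6)^(1/0.603) = 10.667^1.658 ≈ 50.68 hPa.
P_c ≤ 1013 − 50.68 = 962.32, so the highest integer P_c is 962 hPa.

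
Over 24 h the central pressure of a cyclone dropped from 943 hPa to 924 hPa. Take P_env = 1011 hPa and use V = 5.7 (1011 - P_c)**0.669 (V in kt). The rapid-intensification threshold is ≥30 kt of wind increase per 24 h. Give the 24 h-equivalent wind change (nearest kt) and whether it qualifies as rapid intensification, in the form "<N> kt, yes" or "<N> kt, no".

V₁: ΔP = 68, V ≈ 5.7 × 68^0.669 ≈ 95.90 kt.
V₂: ΔP = 87, V ≈ 5.7 × 87^0.669 ≈ 113.09 kt.
ΔV over 24 h = 17.19 kt → 24 h equivalent = 17.19 × 24/24 ≈ 17.19 kt.
17 kt < 30 kt ⇒ not rapid intensification.

17 kt, no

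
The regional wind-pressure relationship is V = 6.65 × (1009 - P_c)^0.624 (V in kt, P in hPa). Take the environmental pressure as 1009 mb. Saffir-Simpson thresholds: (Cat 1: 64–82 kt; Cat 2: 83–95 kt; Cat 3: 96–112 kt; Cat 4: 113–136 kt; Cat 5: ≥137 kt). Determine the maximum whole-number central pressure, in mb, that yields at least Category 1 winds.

Category 1 begins at V = 64 kt.
Required ΔP = (64/6.65)^(1/0.624) = 9.624^1.603 ≈ 37.66 mb.
P_c ≤ 1009 − 37.66 = 971.34, so the highest integer P_c is 971 mb.

971 mb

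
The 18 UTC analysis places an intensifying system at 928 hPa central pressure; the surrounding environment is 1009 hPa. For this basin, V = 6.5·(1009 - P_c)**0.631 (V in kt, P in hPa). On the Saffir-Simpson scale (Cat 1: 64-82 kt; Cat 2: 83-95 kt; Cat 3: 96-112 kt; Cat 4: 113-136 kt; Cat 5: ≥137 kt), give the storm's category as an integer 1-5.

ΔP = 1009 − 928 = 81 hPa.
V ≈ 6.5 × 81^0.631 = 6.5 × 16.00 ≈ 104 kt.
104 kt falls in the Category 3 band.

3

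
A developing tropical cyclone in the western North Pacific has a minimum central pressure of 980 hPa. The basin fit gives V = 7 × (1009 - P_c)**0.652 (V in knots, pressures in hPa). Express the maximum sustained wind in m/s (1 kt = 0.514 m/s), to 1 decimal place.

ΔP = 1009 − 980 = 29 hPa.
V ≈ 7 × 29^0.652 = 7 × 8.984 ≈ 62.890 kt.
62.890 × 0.514 ≈ 32.33 m/s → 32.3 m/s.

32.3 m/s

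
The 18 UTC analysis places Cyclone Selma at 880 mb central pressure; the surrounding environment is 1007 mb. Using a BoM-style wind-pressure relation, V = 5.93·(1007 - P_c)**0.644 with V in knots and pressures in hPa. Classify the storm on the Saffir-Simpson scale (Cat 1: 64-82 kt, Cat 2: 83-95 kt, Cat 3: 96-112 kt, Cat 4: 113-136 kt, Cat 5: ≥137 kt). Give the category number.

ΔP = 1007 − 880 = 127 mb.
V ≈ 5.93 × 127^0.644 = 5.93 × 22.64 ≈ 134 kt.
134 kt falls in the Category 4 band.

4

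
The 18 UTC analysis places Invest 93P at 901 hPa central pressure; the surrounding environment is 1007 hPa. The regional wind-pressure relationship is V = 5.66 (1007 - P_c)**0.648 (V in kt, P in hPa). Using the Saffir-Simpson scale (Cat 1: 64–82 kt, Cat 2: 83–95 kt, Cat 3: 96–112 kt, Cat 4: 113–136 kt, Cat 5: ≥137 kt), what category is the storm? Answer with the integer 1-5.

ΔP = 1007 − 901 = 106 hPa.
V ≈ 5.66 × 106^0.648 = 5.66 × 20.53 ≈ 116 kt.
116 kt falls in the Category 4 band.

4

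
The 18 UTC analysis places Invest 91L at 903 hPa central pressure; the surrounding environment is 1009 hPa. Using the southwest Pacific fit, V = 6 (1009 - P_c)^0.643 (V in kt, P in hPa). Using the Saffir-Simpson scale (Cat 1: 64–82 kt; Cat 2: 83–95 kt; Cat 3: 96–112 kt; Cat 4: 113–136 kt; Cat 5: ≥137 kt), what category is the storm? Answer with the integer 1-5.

4

ΔP = 1009 − 903 = 106 hPa.
V ≈ 6 × 106^0.643 = 6 × 20.06 ≈ 120 kt.
120 kt falls in the Category 4 band.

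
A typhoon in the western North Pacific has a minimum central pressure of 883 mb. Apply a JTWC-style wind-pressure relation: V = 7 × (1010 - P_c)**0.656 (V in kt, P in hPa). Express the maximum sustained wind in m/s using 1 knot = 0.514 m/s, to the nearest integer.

ΔP = 1010 − 883 = 127 mb.
V ≈ 7 × 127^0.656 = 7 × 23.994 ≈ 167.955 kt.
167.955 × 0.514 ≈ 86.33 m/s → 86 m/s.

86 m/s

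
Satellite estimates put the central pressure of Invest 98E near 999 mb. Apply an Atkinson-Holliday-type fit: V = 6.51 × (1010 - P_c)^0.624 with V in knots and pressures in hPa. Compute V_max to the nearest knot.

29 kt

ΔP = 1010 − 999 = 11 mb.
11^0.624 ≈ 4.465.
V ≈ 6.51 × 4.465 ≈ 29.1 kt.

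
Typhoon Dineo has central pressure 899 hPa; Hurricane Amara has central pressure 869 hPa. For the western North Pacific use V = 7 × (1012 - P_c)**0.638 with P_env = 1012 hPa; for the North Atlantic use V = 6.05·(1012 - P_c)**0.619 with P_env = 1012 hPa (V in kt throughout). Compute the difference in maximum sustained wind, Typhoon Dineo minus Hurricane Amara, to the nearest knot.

12 kt

Typhoon Dineo: ΔP = 113; V ≈ 7 × 113^0.638 ≈ 142.88 kt.
Hurricane Amara: ΔP = 143; V ≈ 6.05 × 143^0.619 ≈ 130.59 kt.
Difference ≈ 142.88 − 130.59 = 12.29 → 12 kt.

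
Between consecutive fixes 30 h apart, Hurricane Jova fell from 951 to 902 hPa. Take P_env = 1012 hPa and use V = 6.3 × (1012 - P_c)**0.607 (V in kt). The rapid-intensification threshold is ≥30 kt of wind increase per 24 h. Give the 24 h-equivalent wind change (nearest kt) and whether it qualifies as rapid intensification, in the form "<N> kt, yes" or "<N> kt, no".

V₁: ΔP = 61, V ≈ 6.3 × 61^0.607 ≈ 76.39 kt.
V₂: ΔP = 110, V ≈ 6.3 × 110^0.607 ≈ 109.26 kt.
ΔV over 30 h = 32.87 kt → 24 h equivalent = 32.87 × 24/30 ≈ 26.30 kt.
26 kt < 30 kt ⇒ not rapid intensification.

26 kt, no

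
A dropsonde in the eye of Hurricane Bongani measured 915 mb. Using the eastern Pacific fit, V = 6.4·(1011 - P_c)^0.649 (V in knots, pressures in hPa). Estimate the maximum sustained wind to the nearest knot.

124 kt

ΔP = 1011 − 915 = 96 mb.
96^0.649 ≈ 19.342.
V ≈ 6.4 × 19.342 ≈ 123.8 kt.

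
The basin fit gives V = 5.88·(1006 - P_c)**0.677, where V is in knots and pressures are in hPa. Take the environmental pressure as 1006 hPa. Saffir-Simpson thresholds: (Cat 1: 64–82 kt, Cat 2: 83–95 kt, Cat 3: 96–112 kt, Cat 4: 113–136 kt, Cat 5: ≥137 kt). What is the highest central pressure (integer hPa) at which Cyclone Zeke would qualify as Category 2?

Category 2 begins at V = 83 kt.
Required ΔP = (83/5.88)^(1/0.677) = 14.116^1.477 ≈ 49.91 hPa.
P_c ≤ 1006 − 49.91 = 956.09, so the highest integer P_c is 956 hPa.

956 hPa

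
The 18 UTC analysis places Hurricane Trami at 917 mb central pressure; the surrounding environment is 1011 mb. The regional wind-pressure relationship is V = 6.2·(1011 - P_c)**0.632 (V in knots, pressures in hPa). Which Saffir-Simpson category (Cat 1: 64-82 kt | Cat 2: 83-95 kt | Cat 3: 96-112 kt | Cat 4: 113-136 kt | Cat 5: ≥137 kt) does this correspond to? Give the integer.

3

ΔP = 1011 − 917 = 94 mb.
V ≈ 6.2 × 94^0.632 = 6.2 × 17.66 ≈ 109 kt.
109 kt falls in the Category 3 band.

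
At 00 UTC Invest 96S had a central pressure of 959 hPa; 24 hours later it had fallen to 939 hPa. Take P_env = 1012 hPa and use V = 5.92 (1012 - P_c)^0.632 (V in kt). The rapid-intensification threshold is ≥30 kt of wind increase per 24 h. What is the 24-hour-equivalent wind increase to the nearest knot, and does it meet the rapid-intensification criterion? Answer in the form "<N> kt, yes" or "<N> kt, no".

V₁: ΔP = 53, V ≈ 5.92 × 53^0.632 ≈ 72.79 kt.
V₂: ΔP = 73, V ≈ 5.92 × 73^0.632 ≈ 89.11 kt.
ΔV over 24 h = 16.32 kt → 24 h equivalent = 16.32 × 24/24 ≈ 16.32 kt.
16 kt < 30 kt ⇒ not rapid intensification.

16 kt, no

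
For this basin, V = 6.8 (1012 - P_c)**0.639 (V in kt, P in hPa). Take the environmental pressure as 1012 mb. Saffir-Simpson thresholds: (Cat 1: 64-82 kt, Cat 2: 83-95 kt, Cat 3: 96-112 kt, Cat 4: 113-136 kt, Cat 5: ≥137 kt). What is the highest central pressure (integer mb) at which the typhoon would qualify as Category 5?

Category 5 begins at V = 137 kt.
Required ΔP = (137/6.8)^(1/0.639) = 20.147^1.565 ≈ 109.91 mb.
P_c ≤ 1012 − 109.91 = 902.09, so the highest integer P_c is 902 mb.

902 mb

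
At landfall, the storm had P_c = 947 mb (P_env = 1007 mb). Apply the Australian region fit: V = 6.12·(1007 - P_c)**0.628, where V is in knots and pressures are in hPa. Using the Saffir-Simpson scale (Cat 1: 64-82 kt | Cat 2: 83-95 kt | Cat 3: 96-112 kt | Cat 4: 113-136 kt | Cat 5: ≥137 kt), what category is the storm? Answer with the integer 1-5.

ΔP = 1007 − 947 = 60 mb.
V ≈ 6.12 × 60^0.628 = 6.12 × 13.08 ≈ 80 kt.
80 kt falls in the Category 1 band.

1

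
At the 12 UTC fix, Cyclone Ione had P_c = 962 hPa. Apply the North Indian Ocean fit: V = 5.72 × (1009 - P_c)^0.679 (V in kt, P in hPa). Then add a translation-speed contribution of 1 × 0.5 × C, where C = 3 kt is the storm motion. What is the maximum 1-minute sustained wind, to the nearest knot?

ΔP = 1009 − 962 = 47 hPa.
47^0.679 ≈ 13.657.
V ≈ 5.72 × 13.657 ≈ 78.1 kt.
Translation term: 1 × 0.5 × 3 = 1.5 kt.
Corrected V ≈ 79.6 kt → 80 kt.

80 kt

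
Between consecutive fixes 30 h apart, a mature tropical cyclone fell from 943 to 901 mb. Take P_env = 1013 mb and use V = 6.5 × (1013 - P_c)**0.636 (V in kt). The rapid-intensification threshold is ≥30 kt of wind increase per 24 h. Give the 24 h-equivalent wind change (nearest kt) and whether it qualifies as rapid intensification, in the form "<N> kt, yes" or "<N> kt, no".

27 kt, no

V₁: ΔP = 70, V ≈ 6.5 × 70^0.636 ≈ 96.92 kt.
V₂: ΔP = 112, V ≈ 6.5 × 112^0.636 ≈ 130.68 kt.
ΔV over 30 h = 33.76 kt → 24 h equivalent = 33.76 × 24/30 ≈ 27.01 kt.
27 kt < 30 kt ⇒ not rapid intensification.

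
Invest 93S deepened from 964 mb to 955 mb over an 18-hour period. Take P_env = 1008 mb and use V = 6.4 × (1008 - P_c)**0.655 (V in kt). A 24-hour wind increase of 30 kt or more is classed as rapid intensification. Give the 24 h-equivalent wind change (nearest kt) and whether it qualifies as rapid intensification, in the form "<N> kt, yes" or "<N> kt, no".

V₁: ΔP = 44, V ≈ 6.4 × 44^0.655 ≈ 76.32 kt.
V₂: ΔP = 53, V ≈ 6.4 × 53^0.655 ≈ 86.21 kt.
ΔV over 18 h = 9.89 kt → 24 h equivalent = 9.89 × 24/18 ≈ 13.19 kt.
13 kt < 30 kt ⇒ not rapid intensification.

13 kt, no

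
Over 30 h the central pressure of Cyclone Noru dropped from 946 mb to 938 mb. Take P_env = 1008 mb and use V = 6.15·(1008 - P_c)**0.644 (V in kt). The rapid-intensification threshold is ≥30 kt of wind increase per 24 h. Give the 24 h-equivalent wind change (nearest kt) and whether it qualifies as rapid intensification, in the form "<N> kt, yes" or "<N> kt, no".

6 kt, no

V₁: ΔP = 62, V ≈ 6.15 × 62^0.644 ≈ 87.74 kt.
V₂: ΔP = 70, V ≈ 6.15 × 70^0.644 ≈ 94.87 kt.
ΔV over 30 h = 7.13 kt → 24 h equivalent = 7.13 × 24/30 ≈ 5.70 kt.
6 kt < 30 kt ⇒ not rapid intensification.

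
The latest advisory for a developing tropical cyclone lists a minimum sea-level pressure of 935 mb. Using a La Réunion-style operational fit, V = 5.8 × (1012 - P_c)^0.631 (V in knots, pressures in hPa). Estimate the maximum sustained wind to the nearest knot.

90 kt

ΔP = 1012 − 935 = 77 mb.
77^0.631 ≈ 15.502.
V ≈ 5.8 × 15.502 ≈ 89.9 kt.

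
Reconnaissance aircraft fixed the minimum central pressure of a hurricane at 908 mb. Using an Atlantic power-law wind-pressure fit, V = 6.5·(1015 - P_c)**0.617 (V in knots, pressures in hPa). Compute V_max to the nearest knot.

ΔP = 1015 − 908 = 107 mb.
107^0.617 ≈ 17.870.
V ≈ 6.5 × 17.870 ≈ 116.2 kt.

116 kt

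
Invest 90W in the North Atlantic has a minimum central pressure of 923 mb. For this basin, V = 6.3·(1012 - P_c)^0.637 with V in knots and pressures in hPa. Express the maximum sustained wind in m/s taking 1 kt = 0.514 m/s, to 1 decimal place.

ΔP = 1012 − 923 = 89 mb.
V ≈ 6.3 × 89^0.637 = 6.3 × 17.449 ≈ 109.926 kt.
109.926 × 0.514 ≈ 56.50 m/s → 56.5 m/s.

56.5 m/s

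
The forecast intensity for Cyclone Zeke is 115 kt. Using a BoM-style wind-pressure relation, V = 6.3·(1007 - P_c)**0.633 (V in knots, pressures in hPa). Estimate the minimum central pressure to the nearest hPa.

ΔP = (V / 6.3)^(1/0.633) = (115/6.3)^1.580.
115/6.3 = 18.254; 18.254^1.580 ≈ 98.33 hPa.
P_c = 1007 − 98.33 = 908.67 ≈ 909 hPa.

909 hPa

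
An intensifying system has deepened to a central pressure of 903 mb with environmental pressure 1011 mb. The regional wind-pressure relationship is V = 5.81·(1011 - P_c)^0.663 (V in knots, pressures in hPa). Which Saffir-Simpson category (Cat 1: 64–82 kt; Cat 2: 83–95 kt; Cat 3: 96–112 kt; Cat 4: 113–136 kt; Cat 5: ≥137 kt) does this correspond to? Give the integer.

4

ΔP = 1011 − 903 = 108 mb.
V ≈ 5.81 × 108^0.663 = 5.81 × 22.29 ≈ 130 kt.
130 kt falls in the Category 4 band.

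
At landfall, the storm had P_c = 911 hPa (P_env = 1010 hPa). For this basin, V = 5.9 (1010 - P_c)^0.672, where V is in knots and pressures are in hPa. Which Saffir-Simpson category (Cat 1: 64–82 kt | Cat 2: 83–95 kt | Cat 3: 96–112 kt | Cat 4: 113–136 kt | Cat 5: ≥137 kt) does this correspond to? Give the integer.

ΔP = 1010 − 911 = 99 hPa.
V ≈ 5.9 × 99^0.672 = 5.9 × 21.93 ≈ 129 kt.
129 kt falls in the Category 4 band.

4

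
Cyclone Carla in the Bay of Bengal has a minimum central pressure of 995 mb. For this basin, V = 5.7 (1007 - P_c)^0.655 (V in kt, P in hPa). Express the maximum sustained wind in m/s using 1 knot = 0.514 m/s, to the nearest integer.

ΔP = 1007 − 995 = 12 mb.
V ≈ 5.7 × 12^0.655 = 5.7 × 5.092 ≈ 29.023 kt.
29.023 × 0.514 ≈ 14.92 m/s → 15 m/s.

15 m/s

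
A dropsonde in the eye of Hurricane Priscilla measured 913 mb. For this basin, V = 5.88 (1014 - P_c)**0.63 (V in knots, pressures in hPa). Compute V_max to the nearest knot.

ΔP = 1014 − 913 = 101 mb.
101^0.63 ≈ 18.311.
V ≈ 5.88 × 18.311 ≈ 107.7 kt.

108 kt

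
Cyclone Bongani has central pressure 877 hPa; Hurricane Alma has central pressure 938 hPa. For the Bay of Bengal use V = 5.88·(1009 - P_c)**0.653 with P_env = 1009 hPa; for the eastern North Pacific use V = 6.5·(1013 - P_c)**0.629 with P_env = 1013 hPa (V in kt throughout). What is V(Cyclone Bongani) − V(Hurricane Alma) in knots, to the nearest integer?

Cyclone Bongani: ΔP = 132; V ≈ 5.88 × 132^0.653 ≈ 142.60 kt.
Hurricane Alma: ΔP = 75; V ≈ 6.5 × 75^0.629 ≈ 98.25 kt.
Difference ≈ 142.60 − 98.25 = 44.35 → 44 kt.

44 kt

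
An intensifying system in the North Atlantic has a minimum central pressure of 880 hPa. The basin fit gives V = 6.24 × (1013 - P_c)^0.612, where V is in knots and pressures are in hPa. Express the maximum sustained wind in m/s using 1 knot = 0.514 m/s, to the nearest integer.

ΔP = 1013 − 880 = 133 hPa.
V ≈ 6.24 × 133^0.612 = 6.24 × 19.943 ≈ 124.446 kt.
124.446 × 0.514 ≈ 63.97 m/s → 64 m/s.

64 m/s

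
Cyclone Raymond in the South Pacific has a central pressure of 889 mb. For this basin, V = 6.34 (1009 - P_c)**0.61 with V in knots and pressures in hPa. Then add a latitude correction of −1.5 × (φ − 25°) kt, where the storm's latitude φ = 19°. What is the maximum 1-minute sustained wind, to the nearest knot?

127 kt

ΔP = 1009 − 889 = 120 mb.
120^0.61 ≈ 18.548.
V ≈ 6.34 × 18.548 ≈ 117.6 kt.
Latitude correction: −1.5 × (19 − 25) = 9 kt.
Corrected V ≈ 126.6 kt → 127 kt.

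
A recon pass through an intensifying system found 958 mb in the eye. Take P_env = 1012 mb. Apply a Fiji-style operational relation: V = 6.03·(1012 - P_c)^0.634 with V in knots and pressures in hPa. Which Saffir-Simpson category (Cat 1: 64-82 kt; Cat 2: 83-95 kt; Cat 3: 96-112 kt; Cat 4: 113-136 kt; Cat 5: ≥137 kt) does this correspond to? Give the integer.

1

ΔP = 1012 − 958 = 54 mb.
V ≈ 6.03 × 54^0.634 = 6.03 × 12.54 ≈ 76 kt.
76 kt falls in the Category 1 band.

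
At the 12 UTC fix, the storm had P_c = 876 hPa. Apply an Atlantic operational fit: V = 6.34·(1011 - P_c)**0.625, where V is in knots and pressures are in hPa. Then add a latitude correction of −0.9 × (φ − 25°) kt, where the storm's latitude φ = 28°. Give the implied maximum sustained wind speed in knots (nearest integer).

ΔP = 1011 − 876 = 135 hPa.
135^0.625 ≈ 21.452.
V ≈ 6.34 × 21.452 ≈ 136.0 kt.
Latitude correction: −0.9 × (28 − 25) = -2.7 kt.
Corrected V ≈ 133.3 kt → 133 kt.

133 kt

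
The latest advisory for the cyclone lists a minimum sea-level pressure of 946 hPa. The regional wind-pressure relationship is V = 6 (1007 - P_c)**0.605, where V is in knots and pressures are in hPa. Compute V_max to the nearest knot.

ΔP = 1007 − 946 = 61 hPa.
61^0.605 ≈ 12.026.
V ≈ 6 × 12.026 ≈ 72.2 kt.

72 kt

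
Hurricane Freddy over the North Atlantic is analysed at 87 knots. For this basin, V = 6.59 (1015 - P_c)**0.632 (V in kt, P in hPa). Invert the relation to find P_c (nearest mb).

956 mb

ΔP = (V / 6.59)^(1/0.632) = (87/6.59)^1.582.
87/6.59 = 13.202; 13.202^1.582 ≈ 59.31 mb.
P_c = 1015 − 59.31 = 955.69 ≈ 956 mb.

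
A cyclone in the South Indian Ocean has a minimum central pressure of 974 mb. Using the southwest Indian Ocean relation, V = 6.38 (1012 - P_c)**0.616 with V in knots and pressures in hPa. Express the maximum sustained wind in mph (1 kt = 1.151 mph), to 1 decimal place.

ΔP = 1012 − 974 = 38 mb.
V ≈ 6.38 × 38^0.616 = 6.38 × 9.400 ≈ 59.975 kt.
59.975 × 1.151 ≈ 69.03 mph → 69.0 mph.

69.0 mph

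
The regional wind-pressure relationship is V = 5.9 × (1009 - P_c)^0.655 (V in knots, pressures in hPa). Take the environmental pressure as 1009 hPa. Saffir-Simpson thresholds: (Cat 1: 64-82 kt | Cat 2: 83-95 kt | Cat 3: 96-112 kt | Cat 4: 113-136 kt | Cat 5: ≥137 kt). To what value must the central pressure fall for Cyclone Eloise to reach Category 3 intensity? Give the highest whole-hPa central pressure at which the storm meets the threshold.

Category 3 begins at V = 96 kt.
Required ΔP = (96/5.9)^(1/0.655) = 16.271^1.527 ≈ 70.71 hPa.
P_c ≤ 1009 − 70.71 = 938.29, so the highest integer P_c is 938 hPa.

938 hPa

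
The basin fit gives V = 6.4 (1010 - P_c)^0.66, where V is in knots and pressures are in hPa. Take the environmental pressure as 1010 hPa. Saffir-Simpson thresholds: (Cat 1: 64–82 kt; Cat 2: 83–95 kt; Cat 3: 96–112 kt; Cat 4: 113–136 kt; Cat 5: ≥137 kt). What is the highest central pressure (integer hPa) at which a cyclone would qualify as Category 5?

Category 5 begins at V = 137 kt.
Required ΔP = (137/6.4)^(1/0.66) = 21.406^1.515 ≈ 103.75 hPa.
P_c ≤ 1010 − 103.75 = 906.25, so the highest integer P_c is 906 hPa.

906 hPa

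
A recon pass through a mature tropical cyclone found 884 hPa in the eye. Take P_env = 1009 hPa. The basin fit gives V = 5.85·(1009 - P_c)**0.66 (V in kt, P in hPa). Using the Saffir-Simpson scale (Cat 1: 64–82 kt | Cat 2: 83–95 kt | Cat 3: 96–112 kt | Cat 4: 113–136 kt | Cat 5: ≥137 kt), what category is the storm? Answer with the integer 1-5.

5

ΔP = 1009 − 884 = 125 hPa.
V ≈ 5.85 × 125^0.66 = 5.85 × 24.21 ≈ 142 kt.
142 kt falls in the Category 5 band.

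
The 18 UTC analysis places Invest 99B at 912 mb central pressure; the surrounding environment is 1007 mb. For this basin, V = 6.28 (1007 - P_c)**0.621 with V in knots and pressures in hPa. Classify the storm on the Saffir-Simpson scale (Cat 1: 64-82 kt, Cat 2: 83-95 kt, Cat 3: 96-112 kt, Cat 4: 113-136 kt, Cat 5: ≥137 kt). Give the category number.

ΔP = 1007 − 912 = 95 mb.
V ≈ 6.28 × 95^0.621 = 6.28 × 16.91 ≈ 106 kt.
106 kt falls in the Category 3 band.

3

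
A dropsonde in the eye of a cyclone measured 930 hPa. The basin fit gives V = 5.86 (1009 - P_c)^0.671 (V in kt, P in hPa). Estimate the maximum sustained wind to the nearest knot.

110 kt

ΔP = 1009 − 930 = 79 hPa.
79^0.671 ≈ 18.763.
V ≈ 5.86 × 18.763 ≈ 110.0 kt.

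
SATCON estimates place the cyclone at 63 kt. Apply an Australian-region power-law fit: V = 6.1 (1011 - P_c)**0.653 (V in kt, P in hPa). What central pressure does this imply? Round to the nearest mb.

ΔP = (V / 6.1)^(1/0.653) = (63/6.1)^1.531.
63/6.1 = 10.328; 10.328^1.531 ≈ 35.71 mb.
P_c = 1011 − 35.71 = 975.29 ≈ 975 mb.

975 mb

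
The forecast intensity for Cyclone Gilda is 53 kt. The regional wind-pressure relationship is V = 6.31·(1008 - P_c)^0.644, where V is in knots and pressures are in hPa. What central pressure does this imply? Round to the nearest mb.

ΔP = (V / 6.31)^(1/0.644) = (53/6.31)^1.553.
53/6.31 = 8.399; 8.399^1.553 ≈ 27.24 mb.
P_c = 1008 − 27.24 = 980.76 ≈ 981 mb.

981 mb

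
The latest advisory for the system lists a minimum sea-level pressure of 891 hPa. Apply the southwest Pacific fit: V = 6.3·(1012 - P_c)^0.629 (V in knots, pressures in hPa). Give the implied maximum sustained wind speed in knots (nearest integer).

129 kt

ΔP = 1012 − 891 = 121 hPa.
121^0.629 ≈ 20.421.
V ≈ 6.3 × 20.421 ≈ 128.7 kt.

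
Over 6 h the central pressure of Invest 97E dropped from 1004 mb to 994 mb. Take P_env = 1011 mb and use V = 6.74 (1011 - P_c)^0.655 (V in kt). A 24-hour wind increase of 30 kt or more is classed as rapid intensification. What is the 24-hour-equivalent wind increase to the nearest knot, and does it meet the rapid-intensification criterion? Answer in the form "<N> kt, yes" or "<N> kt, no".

V₁: ΔP = 7, V ≈ 6.74 × 7^0.655 ≈ 24.11 kt.
V₂: ΔP = 17, V ≈ 6.74 × 17^0.655 ≈ 43.11 kt.
ΔV over 6 h = 19.00 kt → 24 h equivalent = 19.00 × 24/6 ≈ 76.00 kt.
76 kt ≥ 30 kt ⇒ rapid intensification.

76 kt, yes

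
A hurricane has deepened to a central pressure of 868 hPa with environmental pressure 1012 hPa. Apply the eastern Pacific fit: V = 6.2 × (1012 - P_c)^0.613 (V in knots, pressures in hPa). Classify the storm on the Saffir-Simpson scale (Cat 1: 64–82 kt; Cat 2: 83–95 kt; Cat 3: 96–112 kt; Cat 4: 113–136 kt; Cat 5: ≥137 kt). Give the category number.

ΔP = 1012 − 868 = 144 hPa.
V ≈ 6.2 × 144^0.613 = 6.2 × 21.04 ≈ 130 kt.
130 kt falls in the Category 4 band.

4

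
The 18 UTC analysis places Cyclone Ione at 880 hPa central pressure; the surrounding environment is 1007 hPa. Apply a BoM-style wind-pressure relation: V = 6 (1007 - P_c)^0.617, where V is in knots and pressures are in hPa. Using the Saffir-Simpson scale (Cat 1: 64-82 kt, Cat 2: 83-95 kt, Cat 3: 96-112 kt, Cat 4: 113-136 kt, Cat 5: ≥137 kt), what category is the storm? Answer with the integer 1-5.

4

ΔP = 1007 − 880 = 127 hPa.
V ≈ 6 × 127^0.617 = 6 × 19.86 ≈ 119 kt.
119 kt falls in the Category 4 band.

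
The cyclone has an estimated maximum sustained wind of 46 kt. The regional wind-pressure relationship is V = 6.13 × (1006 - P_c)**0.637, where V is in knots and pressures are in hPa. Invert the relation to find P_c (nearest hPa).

982 hPa

ΔP = (V / 6.13)^(1/0.637) = (46/6.13)^1.570.
46/6.13 = 7.504; 7.504^1.570 ≈ 23.66 hPa.
P_c = 1006 − 23.66 = 982.34 ≈ 982 hPa.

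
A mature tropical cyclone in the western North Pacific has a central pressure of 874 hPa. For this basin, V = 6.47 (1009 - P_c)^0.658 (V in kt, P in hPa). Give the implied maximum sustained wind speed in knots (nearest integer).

163 kt

ΔP = 1009 − 874 = 135 hPa.
135^0.658 ≈ 25.221.
V ≈ 6.47 × 25.221 ≈ 163.2 kt.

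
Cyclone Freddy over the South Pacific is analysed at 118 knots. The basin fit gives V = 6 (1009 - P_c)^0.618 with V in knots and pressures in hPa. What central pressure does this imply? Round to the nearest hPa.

ΔP = (V / 6)^(1/0.618) = (118/6)^1.618.
118/6 = 19.667; 19.667^1.618 ≈ 124.00 hPa.
P_c = 1009 − 124.00 = 885.00 ≈ 885 hPa.

885 hPa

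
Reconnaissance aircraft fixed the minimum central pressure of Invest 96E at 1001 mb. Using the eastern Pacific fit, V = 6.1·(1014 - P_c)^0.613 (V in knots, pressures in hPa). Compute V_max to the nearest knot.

29 kt

ΔP = 1014 − 1001 = 13 mb.
13^0.613 ≈ 4.818.
V ≈ 6.1 × 4.818 ≈ 29.4 kt.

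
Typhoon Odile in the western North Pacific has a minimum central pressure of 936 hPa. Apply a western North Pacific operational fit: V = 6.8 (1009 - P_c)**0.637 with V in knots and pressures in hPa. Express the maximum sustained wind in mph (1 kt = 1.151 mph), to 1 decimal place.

120.4 mph

ΔP = 1009 − 936 = 73 hPa.
V ≈ 6.8 × 73^0.637 = 6.8 × 15.379 ≈ 104.579 kt.
104.579 × 1.151 ≈ 120.37 mph → 120.4 mph.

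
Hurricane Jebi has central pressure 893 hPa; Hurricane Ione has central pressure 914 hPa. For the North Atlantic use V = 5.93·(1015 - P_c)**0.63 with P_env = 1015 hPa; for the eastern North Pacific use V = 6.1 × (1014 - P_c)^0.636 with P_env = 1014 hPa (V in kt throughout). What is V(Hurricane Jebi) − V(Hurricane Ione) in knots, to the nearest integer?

Hurricane Jebi: ΔP = 122; V ≈ 5.93 × 122^0.63 ≈ 122.31 kt.
Hurricane Ione: ΔP = 100; V ≈ 6.1 × 100^0.636 ≈ 114.11 kt.
Difference ≈ 122.31 − 114.11 = 8.20 → 8 kt.

8 kt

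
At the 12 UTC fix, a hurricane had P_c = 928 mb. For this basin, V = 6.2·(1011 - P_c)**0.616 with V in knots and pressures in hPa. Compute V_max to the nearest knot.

ΔP = 1011 − 928 = 83 mb.
83^0.616 ≈ 15.211.
V ≈ 6.2 × 15.211 ≈ 94.3 kt.

94 kt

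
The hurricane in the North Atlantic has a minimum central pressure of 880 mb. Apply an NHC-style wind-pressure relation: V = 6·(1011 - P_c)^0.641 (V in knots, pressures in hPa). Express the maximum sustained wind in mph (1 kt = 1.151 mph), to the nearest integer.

157 mph

ΔP = 1011 − 880 = 131 mb.
V ≈ 6 × 131^0.641 = 6 × 22.760 ≈ 136.560 kt.
136.560 × 1.151 ≈ 157.18 mph → 157 mph.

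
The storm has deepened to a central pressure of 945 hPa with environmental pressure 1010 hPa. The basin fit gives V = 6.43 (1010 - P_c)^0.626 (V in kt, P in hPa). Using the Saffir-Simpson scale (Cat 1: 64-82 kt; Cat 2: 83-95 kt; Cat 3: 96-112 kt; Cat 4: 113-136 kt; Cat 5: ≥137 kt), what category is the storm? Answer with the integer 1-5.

ΔP = 1010 − 945 = 65 hPa.
V ≈ 6.43 × 65^0.626 = 6.43 × 13.64 ≈ 88 kt.
88 kt falls in the Category 2 band.

2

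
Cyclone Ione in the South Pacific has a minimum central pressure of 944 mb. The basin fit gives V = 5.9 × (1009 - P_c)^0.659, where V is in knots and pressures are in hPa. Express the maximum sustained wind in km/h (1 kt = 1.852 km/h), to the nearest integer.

ΔP = 1009 − 944 = 65 mb.
V ≈ 5.9 × 65^0.659 = 5.9 × 15.657 ≈ 92.377 kt.
92.377 × 1.852 ≈ 171.08 km/h → 171 km/h.

171 km/h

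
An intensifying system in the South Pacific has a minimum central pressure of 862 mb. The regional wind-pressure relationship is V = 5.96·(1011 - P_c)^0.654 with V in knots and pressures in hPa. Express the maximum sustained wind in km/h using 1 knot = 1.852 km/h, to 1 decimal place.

ΔP = 1011 − 862 = 149 mb.
V ≈ 5.96 × 149^0.654 = 5.96 × 26.379 ≈ 157.221 kt.
157.221 × 1.852 ≈ 291.17 km/h → 291.2 km/h.

291.2 km/h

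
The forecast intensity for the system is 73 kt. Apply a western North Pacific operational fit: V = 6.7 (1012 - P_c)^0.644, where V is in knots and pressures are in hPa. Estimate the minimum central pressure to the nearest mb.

971 mb

ΔP = (V / 6.7)^(1/0.644) = (73/6.7)^1.553.
73/6.7 = 10.896; 10.896^1.553 ≈ 40.80 mb.
P_c = 1012 − 40.80 = 971.20 ≈ 971 mb.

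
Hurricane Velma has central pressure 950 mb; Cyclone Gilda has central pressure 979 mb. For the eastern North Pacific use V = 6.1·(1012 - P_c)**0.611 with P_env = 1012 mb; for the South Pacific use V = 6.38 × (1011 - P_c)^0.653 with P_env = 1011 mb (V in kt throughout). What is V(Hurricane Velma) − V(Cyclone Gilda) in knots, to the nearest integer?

15 kt

Hurricane Velma: ΔP = 62; V ≈ 6.1 × 62^0.611 ≈ 75.94 kt.
Cyclone Gilda: ΔP = 32; V ≈ 6.38 × 32^0.653 ≈ 61.33 kt.
Difference ≈ 75.94 − 61.33 = 14.61 → 15 kt.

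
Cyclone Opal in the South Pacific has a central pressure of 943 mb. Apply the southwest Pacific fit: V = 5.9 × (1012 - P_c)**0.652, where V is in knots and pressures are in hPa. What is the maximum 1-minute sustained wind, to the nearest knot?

93 kt

ΔP = 1012 − 943 = 69 mb.
69^0.652 ≈ 15.810.
V ≈ 5.9 × 15.810 ≈ 93.3 kt.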